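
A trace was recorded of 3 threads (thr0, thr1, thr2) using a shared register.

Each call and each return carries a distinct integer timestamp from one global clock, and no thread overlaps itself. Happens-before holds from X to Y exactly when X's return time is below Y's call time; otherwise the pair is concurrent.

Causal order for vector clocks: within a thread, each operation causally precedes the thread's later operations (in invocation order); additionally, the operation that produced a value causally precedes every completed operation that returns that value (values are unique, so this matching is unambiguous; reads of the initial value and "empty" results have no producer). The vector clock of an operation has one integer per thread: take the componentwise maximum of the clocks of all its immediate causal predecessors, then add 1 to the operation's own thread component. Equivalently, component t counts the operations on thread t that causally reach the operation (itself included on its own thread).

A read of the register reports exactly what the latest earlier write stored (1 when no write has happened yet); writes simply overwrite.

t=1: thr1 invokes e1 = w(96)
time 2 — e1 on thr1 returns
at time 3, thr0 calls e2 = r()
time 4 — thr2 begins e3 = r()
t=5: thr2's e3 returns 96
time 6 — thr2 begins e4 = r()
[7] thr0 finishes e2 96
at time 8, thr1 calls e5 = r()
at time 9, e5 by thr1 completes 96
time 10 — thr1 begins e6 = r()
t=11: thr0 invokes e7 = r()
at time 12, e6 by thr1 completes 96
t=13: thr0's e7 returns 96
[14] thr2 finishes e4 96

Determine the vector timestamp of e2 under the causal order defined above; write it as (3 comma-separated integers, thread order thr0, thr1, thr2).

e1, invoked 1, has no incoming edges; only thr1's bump applies → (0, 1, 0)
invoked at 4, e3 merges VC(e1)=(0, 1, 0) and bumps thr2's slot → (0, 1, 1)
invoked at 8, e5 merges VC(e1)=(0, 1, 0) and bumps thr1's slot → (0, 2, 0)
invoked at 3, e2 merges VC(e1)=(0, 1, 0) and bumps thr0's slot → (1, 1, 0)
invoked at 6, e4 merges VC(e1)=(0, 1, 0), VC(e3)=(0, 1, 1) and bumps thr2's slot → (0, 1, 2)
invoked at 10, e6 merges VC(e1)=(0, 1, 0), VC(e5)=(0, 2, 0) and bumps thr1's slot → (0, 3, 0)
invoked at 11, e7 merges VC(e1)=(0, 1, 0), VC(e2)=(1, 1, 0) and bumps thr0's slot → (2, 1, 0)
target: VC(e2) = (1, 1, 0)

(1, 1, 0)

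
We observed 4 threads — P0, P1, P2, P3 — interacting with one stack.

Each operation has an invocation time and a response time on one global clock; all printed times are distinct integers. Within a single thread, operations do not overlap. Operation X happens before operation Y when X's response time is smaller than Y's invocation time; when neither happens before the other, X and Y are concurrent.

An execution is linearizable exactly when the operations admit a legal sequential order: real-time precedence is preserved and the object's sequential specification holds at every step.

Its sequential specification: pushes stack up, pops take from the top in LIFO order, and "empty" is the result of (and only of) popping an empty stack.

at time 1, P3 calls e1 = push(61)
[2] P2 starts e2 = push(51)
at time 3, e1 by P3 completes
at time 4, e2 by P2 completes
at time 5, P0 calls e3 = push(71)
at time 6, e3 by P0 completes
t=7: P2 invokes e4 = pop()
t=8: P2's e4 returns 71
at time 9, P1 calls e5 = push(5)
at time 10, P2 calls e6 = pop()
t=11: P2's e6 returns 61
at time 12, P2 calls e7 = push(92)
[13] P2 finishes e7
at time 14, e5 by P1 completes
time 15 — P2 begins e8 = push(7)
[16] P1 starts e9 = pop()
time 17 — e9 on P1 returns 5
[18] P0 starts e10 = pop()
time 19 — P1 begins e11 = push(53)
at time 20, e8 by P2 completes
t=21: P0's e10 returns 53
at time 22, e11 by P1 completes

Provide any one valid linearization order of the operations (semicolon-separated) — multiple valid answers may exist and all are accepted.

e2; e1; e3; e4; e6; e7; e5; e9; e8; e11; e10

step 1: e2 push(51) — stack <51>
step 2: e1 push(61) — stack <51,61>
step 3: e3 push(71) — stack <51,61,71>
step 4: e4 pop() → 71 — stack <51,61>
step 5: e6 pop() → 61 — stack <51>
step 6: e7 push(92) — stack <51,92>
step 7: e5 push(5) — stack <51,92,5>
step 8: e9 pop() → 5 — stack <51,92>
step 9: e8 push(7) — stack <51,92,7>
step 10: e11 push(53) — stack <51,92,7,53>
step 11: e10 pop() → 53 — stack <51,92,7>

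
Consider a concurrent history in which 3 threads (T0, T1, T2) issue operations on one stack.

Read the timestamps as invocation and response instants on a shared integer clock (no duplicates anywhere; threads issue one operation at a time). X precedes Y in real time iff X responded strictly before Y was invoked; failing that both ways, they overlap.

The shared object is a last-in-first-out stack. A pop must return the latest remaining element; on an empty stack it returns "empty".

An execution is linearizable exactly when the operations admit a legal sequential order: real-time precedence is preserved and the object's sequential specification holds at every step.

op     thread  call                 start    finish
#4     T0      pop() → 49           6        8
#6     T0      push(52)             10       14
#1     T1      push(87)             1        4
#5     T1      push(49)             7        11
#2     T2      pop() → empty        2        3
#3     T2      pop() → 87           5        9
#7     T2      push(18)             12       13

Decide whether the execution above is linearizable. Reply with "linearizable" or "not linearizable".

one valid linearization: #2, #1, #3, #5, #4, #6, #7
step 1: #2 pop() → empty — stack <>
step 2: #1 push(87) — stack <87>
step 3: #3 pop() → 87 — stack <>
step 4: #5 push(49) — stack <49>
step 5: #4 pop() → 49 — stack <>
step 6: #6 push(52) — stack <52>
step 7: #7 push(18) — stack <52,18>

linearizable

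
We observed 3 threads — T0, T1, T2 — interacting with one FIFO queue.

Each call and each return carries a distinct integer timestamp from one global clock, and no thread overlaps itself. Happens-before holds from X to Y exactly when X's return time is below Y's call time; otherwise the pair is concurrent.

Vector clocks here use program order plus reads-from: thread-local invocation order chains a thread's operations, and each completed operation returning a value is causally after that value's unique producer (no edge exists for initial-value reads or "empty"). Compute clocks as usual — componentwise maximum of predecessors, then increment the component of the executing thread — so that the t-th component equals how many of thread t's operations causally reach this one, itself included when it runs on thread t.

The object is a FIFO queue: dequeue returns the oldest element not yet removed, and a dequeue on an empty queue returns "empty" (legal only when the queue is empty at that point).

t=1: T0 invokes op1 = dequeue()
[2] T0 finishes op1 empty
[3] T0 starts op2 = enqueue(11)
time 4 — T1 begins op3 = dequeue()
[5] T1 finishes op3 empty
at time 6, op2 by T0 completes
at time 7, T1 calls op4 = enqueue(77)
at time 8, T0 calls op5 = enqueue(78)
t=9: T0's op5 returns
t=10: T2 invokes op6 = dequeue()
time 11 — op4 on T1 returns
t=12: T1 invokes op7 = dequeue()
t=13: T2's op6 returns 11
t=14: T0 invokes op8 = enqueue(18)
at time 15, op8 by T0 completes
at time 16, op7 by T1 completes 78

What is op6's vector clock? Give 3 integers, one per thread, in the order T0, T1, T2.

(2, 0, 1)

VC(op3, invoked at 4): no causal predecessors; +1 on T1 → (0, 1, 0)
VC(op1, invoked at 1): no causal predecessors; +1 on T0 → (1, 0, 0)
VC(op4, invoked at 7): max of VC(op3)=(0, 1, 0), then +1 on thread T1 → (0, 2, 0)
VC(op2, invoked at 3): max of VC(op1)=(1, 0, 0), then +1 on thread T0 → (2, 0, 0)
VC(op6, invoked at 10): max of VC(op2)=(2, 0, 0), then +1 on thread T2 → (2, 0, 1)
VC(op5, invoked at 8): max of VC(op2)=(2, 0, 0), then +1 on thread T0 → (3, 0, 0)
VC(op8, invoked at 14): max of VC(op5)=(3, 0, 0), then +1 on thread T0 → (4, 0, 0)
VC(op7, invoked at 12): max of VC(op4)=(0, 2, 0), VC(op5)=(3, 0, 0), then +1 on thread T1 → (3, 3, 0)
target: VC(op6) = (2, 0, 1)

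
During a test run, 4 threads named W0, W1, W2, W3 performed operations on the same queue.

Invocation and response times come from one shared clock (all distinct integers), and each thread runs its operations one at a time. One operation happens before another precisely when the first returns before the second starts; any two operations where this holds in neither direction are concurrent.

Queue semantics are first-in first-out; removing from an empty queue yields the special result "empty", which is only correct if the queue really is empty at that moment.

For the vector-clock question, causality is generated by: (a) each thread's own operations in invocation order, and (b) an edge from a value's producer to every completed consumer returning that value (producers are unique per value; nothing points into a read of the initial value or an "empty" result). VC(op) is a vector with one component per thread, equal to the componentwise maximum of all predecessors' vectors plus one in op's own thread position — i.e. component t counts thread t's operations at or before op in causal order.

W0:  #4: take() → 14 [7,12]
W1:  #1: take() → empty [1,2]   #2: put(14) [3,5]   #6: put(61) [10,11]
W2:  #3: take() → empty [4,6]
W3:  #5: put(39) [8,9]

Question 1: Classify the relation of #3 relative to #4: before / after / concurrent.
#3 spans [4,6], #4 spans [7,12]
resp(#3)=6 < inv(#4)=7

before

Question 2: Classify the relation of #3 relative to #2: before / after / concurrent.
#3 spans [4,6], #2 spans [3,5]
the intervals overlap in both directions

concurrent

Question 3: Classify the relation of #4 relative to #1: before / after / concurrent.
#4 spans [7,12], #1 spans [1,2]
resp(#1)=2 < inv(#4)=7

after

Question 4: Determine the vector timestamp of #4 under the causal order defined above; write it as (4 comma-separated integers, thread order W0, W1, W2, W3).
#5, invoked 8, has no incoming edges; only W3's bump applies → (0, 0, 0, 1)
#3, invoked 4, has no incoming edges; only W2's bump applies → (0, 0, 1, 0)
#1, invoked 1, has no incoming edges; only W1's bump applies → (0, 1, 0, 0)
from VC(#1)=(0, 1, 0, 0), #2 (invoked 3) maxes components and bumps W1 → (0, 2, 0, 0)
from VC(#2)=(0, 2, 0, 0), #6 (invoked 10) maxes components and bumps W1 → (0, 3, 0, 0)
from VC(#2)=(0, 2, 0, 0), #4 (invoked 7) maxes components and bumps W0 → (1, 2, 0, 0)
target: VC(#4) = (1, 2, 0, 0)

(1, 2, 0, 0)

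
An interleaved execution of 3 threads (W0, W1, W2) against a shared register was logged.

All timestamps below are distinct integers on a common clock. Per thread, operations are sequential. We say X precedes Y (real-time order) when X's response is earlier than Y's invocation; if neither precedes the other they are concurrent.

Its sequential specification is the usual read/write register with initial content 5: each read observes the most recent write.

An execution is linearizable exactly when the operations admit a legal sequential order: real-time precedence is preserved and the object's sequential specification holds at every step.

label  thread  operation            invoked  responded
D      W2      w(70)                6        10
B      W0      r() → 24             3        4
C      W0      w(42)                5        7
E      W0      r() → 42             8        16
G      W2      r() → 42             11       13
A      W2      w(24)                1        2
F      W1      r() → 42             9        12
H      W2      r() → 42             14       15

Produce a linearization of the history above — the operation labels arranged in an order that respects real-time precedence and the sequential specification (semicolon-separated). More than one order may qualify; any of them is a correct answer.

after step 1 (A w(24)): value 24
after step 2 (B r() → 24): value 24
after step 3 (D w(70)): value 70
after step 4 (C w(42)): value 42
after step 5 (E r() → 42): value 42
after step 6 (F r() → 42): value 42
after step 7 (G r() → 42): value 42
after step 8 (H r() → 42): value 42

A; B; D; C; E; F; G; H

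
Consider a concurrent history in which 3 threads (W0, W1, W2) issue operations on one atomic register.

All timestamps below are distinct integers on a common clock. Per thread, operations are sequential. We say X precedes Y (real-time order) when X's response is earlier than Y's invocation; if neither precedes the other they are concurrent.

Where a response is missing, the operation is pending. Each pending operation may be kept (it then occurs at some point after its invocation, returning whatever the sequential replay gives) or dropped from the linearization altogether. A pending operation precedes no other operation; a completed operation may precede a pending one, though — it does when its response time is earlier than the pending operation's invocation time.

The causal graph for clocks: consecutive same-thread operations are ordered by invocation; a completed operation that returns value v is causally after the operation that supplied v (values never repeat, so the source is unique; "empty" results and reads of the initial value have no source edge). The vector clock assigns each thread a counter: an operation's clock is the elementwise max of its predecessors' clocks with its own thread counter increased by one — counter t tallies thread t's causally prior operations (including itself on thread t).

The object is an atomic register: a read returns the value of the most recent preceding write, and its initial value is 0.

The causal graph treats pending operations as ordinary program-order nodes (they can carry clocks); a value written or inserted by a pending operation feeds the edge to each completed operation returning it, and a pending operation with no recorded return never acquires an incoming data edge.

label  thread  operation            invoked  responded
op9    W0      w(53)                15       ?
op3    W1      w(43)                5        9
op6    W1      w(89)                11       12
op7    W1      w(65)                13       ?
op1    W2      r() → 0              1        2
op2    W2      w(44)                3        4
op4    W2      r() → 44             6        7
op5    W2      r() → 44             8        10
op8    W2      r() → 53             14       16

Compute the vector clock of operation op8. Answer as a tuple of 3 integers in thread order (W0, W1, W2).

(1, 0, 5)

VC(op1, invoked at 1): no causal predecessors; +1 on W2 → (0, 0, 1)
VC(op3, invoked at 5): no causal predecessors; +1 on W1 → (0, 1, 0)
VC(op9, invoked at 15): no causal predecessors; +1 on W0 → (1, 0, 0)
op2 (invocation 3): componentwise max over VC(op1)=(0, 0, 1), +1 at W2, giving (0, 0, 2)
op6 (invocation 11): componentwise max over VC(op3)=(0, 1, 0), +1 at W1, giving (0, 2, 0)
op4 (invocation 6): componentwise max over VC(op2)=(0, 0, 2), +1 at W2, giving (0, 0, 3)
op7 (invocation 13): componentwise max over VC(op6)=(0, 2, 0), +1 at W1, giving (0, 3, 0)
op5 (invocation 8): componentwise max over VC(op2)=(0, 0, 2), VC(op4)=(0, 0, 3), +1 at W2, giving (0, 0, 4)
op8 (invocation 14): componentwise max over VC(op5)=(0, 0, 4), VC(op9)=(1, 0, 0), +1 at W2, giving (1, 0, 5)
target: VC(op8) = (1, 0, 5)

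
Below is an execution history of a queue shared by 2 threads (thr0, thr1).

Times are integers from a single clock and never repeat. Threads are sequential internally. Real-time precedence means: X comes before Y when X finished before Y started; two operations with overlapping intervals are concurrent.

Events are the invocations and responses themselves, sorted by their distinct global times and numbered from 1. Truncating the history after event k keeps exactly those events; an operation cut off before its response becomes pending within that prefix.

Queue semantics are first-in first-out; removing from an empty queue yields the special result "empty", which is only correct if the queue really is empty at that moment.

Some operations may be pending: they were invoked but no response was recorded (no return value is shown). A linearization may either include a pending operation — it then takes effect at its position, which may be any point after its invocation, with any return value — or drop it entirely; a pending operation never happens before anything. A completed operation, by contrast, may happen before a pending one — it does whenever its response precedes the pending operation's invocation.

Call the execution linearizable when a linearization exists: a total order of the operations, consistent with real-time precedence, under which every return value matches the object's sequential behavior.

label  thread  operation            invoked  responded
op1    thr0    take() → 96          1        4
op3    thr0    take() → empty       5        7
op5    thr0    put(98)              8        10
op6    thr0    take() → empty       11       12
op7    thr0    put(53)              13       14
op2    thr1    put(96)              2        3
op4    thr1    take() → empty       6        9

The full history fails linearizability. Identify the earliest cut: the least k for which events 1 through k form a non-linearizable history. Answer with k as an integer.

one valid order for events 1..11 is op2, op1, op3, op4, op5:
1. op2 put(96), leaving queue <96>
2. op1 take() → 96, leaving queue <>
3. op3 take() → empty, leaving queue <>
4. op4 take() → empty, leaving queue <>
5. op5 put(98), leaving queue <98>
adding event 12 (op6 responds at 12) leaves no legal real-time order
one such order, op1, op2, op3, op4, op5, op6, breaks at step 1 where op1 take() → 96 is illegal
one such order, op1, op2, op3, op5, op4, op6, breaks at step 1 where op1 take() → 96 is illegal

12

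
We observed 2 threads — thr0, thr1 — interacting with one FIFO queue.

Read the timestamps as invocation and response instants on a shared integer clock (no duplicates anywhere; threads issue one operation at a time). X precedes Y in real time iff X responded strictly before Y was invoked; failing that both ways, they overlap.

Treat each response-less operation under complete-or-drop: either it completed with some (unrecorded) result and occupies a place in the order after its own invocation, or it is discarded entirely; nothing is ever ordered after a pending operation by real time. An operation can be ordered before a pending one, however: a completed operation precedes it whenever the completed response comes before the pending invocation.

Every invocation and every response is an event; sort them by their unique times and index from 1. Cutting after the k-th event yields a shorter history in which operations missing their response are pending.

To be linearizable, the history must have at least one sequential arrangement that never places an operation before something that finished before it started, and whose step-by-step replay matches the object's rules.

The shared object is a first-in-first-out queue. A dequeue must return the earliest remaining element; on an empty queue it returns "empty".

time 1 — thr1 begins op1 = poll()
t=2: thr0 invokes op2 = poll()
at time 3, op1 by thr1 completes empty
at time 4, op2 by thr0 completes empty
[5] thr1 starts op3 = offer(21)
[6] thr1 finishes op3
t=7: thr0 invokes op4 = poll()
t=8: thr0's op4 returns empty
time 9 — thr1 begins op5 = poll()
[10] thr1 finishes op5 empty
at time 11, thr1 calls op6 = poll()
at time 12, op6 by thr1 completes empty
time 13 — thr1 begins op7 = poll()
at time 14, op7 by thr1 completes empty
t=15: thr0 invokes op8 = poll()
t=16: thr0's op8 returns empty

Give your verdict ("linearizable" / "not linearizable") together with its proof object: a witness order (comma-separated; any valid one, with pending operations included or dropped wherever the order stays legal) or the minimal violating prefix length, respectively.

not linearizable — minimal violating prefix: 8 events

prefix check: 1..7 passes, 1..8 fails once op4's time-8 response joins
2 orders of the 4 completed FIFO queue ops respect real time; none is legal
take op1, op2, op3, op4: step 4 already fails, because op4 poll() → empty cannot occur there
take op2, op1, op3, op4: step 4 already fails, because op4 poll() → empty cannot occur there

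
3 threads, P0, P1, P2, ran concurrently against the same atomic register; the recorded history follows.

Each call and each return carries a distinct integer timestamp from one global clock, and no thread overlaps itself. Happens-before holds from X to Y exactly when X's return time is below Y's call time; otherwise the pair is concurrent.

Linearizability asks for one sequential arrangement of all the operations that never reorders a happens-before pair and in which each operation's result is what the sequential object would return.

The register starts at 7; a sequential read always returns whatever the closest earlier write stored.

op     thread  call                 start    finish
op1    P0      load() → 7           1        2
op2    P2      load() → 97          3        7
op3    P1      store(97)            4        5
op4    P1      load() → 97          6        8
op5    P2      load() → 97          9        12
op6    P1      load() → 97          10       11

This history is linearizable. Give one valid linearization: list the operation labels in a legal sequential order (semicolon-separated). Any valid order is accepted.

1. op1 load() → 7, leaving value 7
2. op3 store(97), leaving value 97
3. op2 load() → 97, leaving value 97
4. op4 load() → 97, leaving value 97
5. op5 load() → 97, leaving value 97
6. op6 load() → 97, leaving value 97

op1; op3; op2; op4; op5; op6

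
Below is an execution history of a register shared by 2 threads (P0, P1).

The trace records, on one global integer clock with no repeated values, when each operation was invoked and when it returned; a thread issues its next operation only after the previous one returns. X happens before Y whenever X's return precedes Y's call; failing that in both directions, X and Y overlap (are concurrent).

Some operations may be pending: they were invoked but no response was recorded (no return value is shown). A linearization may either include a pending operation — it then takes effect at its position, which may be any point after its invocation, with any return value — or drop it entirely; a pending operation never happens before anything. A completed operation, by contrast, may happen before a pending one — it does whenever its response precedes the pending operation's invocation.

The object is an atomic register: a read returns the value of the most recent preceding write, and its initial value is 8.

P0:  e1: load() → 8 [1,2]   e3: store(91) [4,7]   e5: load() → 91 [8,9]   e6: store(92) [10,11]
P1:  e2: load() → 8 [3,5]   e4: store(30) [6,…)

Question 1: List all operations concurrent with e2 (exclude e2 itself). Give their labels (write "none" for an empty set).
e3

overlap test against e2 [3,5]: concurrent iff the interval meets 3..5
e1 [1,2]: before
e3 [4,7]: concurrent
e4 [6,…): after
e5 [8,9]: after
e6 [10,11]: after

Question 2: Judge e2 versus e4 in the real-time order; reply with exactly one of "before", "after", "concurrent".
before

e2 spans [3,5], e4 spans [6,…)
resp(e2)=5 < inv(e4)=6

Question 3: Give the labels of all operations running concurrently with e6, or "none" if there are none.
e4

e6 runs from 10 to 11; window-overlapping ops are concurrent
e1 [1,2]: before
e2 [3,5]: before
e3 [4,7]: before
e4 [6,…): concurrent
e5 [8,9]: before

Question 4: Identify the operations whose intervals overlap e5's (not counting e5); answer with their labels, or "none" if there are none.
e4

concurrent with e5 ([8,9]): every op whose interval crosses 8..9
e1 [1,2]: before
e2 [3,5]: before
e3 [4,7]: before
e4 [6,…): concurrent
e6 [10,11]: after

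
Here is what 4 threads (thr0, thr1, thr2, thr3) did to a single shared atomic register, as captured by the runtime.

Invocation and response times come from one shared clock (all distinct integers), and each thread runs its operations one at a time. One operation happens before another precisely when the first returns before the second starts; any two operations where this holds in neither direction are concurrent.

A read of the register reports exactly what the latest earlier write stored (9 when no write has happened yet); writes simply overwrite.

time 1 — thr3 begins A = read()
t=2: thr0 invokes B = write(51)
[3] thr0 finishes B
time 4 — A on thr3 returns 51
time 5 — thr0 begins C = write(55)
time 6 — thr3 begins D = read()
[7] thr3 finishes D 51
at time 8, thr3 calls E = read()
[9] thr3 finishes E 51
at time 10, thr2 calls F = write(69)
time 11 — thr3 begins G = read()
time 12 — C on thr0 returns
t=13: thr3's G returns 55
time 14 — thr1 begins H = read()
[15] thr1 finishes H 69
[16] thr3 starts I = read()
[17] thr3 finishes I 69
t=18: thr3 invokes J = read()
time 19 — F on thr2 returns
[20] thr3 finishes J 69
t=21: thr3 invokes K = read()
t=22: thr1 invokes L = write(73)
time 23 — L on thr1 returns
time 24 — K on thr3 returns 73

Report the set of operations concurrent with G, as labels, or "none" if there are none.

C, F

G spans [11,13]: anything still running between times 11 and 13 counts as concurrent
A [1,4]: before
B [2,3]: before
C [5,12]: concurrent
D [6,7]: before
E [8,9]: before
F [10,19]: concurrent
H [14,15]: after
I [16,17]: after
J [18,20]: after
K [21,24]: after
L [22,23]: after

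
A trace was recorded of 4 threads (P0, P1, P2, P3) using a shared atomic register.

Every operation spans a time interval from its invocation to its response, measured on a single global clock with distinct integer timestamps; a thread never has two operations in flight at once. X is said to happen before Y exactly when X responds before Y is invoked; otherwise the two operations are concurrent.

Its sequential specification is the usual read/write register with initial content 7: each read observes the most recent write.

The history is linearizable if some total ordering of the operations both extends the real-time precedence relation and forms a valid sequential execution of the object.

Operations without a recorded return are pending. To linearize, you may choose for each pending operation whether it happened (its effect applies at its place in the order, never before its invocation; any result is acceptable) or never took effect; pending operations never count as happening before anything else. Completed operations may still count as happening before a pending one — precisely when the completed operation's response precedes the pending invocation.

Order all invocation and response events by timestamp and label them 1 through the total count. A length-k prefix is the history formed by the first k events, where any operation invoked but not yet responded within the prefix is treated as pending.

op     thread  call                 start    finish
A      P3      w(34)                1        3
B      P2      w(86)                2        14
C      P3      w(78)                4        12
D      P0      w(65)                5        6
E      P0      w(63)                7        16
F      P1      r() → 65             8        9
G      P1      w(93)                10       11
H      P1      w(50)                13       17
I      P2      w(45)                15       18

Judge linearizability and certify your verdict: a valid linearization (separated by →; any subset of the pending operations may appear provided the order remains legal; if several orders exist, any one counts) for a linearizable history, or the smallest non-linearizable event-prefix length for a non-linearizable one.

1. A w(34), leaving value 34
2. B w(86), leaving value 86
3. C w(78), leaving value 78
4. D w(65), leaving value 65
5. F r() → 65, leaving value 65
6. E w(63), leaving value 63
7. G w(93), leaving value 93
8. H w(50), leaving value 50
9. I w(45), leaving value 45

linearizable — witness: A → B → C → D → F → E → G → H → I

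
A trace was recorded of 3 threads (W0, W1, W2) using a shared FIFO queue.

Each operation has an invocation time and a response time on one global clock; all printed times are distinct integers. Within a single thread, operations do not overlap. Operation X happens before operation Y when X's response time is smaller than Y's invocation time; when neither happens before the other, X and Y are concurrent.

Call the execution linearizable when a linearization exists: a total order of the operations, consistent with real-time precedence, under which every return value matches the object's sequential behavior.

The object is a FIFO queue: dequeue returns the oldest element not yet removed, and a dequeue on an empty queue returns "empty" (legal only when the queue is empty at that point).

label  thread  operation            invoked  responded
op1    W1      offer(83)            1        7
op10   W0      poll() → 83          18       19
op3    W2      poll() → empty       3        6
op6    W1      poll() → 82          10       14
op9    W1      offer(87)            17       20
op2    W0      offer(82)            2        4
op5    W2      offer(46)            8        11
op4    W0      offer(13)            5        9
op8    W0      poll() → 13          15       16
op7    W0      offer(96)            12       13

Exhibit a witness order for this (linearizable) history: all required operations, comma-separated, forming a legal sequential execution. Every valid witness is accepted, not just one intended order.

op3, op2, op4, op1, op5, op6, op7, op8, op9, op10

after step 1 (op3 poll() → empty): queue <>
after step 2 (op2 offer(82)): queue <82>
after step 3 (op4 offer(13)): queue <82,13>
after step 4 (op1 offer(83)): queue <82,13,83>
after step 5 (op5 offer(46)): queue <82,13,83,46>
after step 6 (op6 poll() → 82): queue <13,83,46>
after step 7 (op7 offer(96)): queue <13,83,46,96>
after step 8 (op8 poll() → 13): queue <83,46,96>
after step 9 (op9 offer(87)): queue <83,46,96,87>
after step 10 (op10 poll() → 83): queue <46,96,87>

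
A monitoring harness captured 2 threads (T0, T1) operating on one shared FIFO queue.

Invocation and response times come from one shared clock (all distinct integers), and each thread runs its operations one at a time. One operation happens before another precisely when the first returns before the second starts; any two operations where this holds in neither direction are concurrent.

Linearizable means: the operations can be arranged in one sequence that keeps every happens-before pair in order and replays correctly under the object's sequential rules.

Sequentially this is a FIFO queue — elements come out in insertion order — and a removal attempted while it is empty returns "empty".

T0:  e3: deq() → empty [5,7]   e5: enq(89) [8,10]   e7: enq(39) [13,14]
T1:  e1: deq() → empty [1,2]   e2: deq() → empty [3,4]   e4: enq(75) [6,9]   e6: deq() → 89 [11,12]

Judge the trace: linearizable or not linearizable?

one valid linearization: e1, e2, e3, e5, e4, e6, e7
after step 1 (e1 deq() → empty): queue <>
after step 2 (e2 deq() → empty): queue <>
after step 3 (e3 deq() → empty): queue <>
after step 4 (e5 enq(89)): queue <89>
after step 5 (e4 enq(75)): queue <89,75>
after step 6 (e6 deq() → 89): queue <75>
after step 7 (e7 enq(39)): queue <75,39>

linearizable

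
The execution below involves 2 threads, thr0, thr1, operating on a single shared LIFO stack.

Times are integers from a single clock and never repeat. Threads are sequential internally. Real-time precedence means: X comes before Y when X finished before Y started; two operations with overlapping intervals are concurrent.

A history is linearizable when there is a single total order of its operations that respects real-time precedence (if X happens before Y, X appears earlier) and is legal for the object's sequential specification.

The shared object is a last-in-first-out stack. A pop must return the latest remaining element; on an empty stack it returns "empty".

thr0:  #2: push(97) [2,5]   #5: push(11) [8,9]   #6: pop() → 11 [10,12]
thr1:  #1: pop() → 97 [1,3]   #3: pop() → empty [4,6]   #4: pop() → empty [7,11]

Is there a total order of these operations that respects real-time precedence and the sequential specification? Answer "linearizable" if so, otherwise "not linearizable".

linearizable

one valid linearization: #2, #1, #3, #4, #5, #6
1. #2 push(97), leaving stack <97>
2. #1 pop() → 97, leaving stack <>
3. #3 pop() → empty, leaving stack <>
4. #4 pop() → empty, leaving stack <>
5. #5 push(11), leaving stack <11>
6. #6 pop() → 11, leaving stack <>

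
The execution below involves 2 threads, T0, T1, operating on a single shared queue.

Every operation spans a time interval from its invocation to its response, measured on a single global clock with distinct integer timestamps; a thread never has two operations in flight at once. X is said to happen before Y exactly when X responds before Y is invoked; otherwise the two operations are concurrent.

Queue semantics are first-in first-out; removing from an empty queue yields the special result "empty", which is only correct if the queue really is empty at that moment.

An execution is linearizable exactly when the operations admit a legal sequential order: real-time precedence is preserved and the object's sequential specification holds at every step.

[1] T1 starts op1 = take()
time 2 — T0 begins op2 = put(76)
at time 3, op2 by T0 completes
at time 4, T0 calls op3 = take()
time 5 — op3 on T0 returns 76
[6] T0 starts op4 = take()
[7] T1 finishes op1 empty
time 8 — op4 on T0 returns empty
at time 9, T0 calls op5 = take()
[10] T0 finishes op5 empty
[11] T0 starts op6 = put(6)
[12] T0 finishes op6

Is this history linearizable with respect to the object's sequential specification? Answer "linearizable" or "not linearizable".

one valid linearization: op1, op2, op3, op4, op5, op6
step 1: op1 take() → empty — queue <>
step 2: op2 put(76) — queue <76>
step 3: op3 take() → 76 — queue <>
step 4: op4 take() → empty — queue <>
step 5: op5 take() → empty — queue <>
step 6: op6 put(6) — queue <6>

linearizable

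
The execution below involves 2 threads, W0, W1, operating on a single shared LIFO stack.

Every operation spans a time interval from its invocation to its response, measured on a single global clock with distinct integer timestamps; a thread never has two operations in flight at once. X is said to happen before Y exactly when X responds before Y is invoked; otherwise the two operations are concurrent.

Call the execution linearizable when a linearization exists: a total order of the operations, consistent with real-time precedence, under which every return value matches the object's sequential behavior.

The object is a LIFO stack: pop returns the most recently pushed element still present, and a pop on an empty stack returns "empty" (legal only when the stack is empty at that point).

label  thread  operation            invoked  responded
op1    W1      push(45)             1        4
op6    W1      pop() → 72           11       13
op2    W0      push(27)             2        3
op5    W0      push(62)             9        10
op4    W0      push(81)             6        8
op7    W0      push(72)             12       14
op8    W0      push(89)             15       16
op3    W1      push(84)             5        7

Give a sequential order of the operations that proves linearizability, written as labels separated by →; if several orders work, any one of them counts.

op1 → op2 → op3 → op4 → op5 → op7 → op6 → op8

after step 1 (op1 push(45)): stack <45>
after step 2 (op2 push(27)): stack <45,27>
after step 3 (op3 push(84)): stack <45,27,84>
after step 4 (op4 push(81)): stack <45,27,84,81>
after step 5 (op5 push(62)): stack <45,27,84,81,62>
after step 6 (op7 push(72)): stack <45,27,84,81,62,72>
after step 7 (op6 pop() → 72): stack <45,27,84,81,62>
after step 8 (op8 push(89)): stack <45,27,84,81,62,89>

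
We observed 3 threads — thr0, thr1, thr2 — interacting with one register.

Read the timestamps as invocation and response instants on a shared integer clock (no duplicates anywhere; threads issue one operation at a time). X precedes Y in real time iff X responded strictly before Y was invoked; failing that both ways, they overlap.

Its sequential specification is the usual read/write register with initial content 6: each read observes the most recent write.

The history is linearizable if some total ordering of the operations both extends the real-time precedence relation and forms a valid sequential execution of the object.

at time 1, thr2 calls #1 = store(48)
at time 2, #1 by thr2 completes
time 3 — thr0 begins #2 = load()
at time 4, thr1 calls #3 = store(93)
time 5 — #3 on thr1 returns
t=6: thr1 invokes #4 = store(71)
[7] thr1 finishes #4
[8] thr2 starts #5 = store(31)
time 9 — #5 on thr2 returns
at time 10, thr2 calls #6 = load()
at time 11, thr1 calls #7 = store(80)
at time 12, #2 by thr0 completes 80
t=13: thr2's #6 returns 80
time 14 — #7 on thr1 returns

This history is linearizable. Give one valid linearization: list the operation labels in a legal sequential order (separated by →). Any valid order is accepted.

#1 → #3 → #4 → #5 → #7 → #2 → #6

after step 1 (#1 store(48)): value 48
after step 2 (#3 store(93)): value 93
after step 3 (#4 store(71)): value 71
after step 4 (#5 store(31)): value 31
after step 5 (#7 store(80)): value 80
after step 6 (#2 load() → 80): value 80
after step 7 (#6 load() → 80): value 80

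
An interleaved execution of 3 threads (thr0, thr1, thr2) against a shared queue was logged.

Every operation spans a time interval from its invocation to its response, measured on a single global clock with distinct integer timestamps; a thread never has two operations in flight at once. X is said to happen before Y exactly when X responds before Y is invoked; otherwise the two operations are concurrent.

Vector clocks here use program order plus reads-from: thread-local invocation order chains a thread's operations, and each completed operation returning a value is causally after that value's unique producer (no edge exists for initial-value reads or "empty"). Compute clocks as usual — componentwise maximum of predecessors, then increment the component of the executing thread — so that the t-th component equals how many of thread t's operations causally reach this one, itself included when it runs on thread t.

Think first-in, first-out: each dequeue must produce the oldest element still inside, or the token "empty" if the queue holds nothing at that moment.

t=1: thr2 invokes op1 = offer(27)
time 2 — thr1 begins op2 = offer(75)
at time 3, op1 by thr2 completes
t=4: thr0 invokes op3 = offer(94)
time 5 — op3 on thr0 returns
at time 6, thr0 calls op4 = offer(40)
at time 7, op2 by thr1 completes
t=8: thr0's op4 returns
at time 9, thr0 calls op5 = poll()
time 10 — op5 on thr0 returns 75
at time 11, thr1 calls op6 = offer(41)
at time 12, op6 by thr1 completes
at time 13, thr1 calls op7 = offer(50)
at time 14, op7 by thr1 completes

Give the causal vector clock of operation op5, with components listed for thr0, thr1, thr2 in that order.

root op op1, invoked 1: fresh clock plus thr2's own tick → (0, 0, 1)
root op op2, invoked 2: fresh clock plus thr1's own tick → (0, 1, 0)
root op op3, invoked 4: fresh clock plus thr0's own tick → (1, 0, 0)
from VC(op2)=(0, 1, 0), op6 (invoked 11) maxes components and bumps thr1 → (0, 2, 0)
from VC(op3)=(1, 0, 0), op4 (invoked 6) maxes components and bumps thr0 → (2, 0, 0)
from VC(op6)=(0, 2, 0), op7 (invoked 13) maxes components and bumps thr1 → (0, 3, 0)
from VC(op2)=(0, 1, 0), VC(op4)=(2, 0, 0), op5 (invoked 9) maxes components and bumps thr0 → (3, 1, 0)
target: VC(op5) = (3, 1, 0)

(3, 1, 0)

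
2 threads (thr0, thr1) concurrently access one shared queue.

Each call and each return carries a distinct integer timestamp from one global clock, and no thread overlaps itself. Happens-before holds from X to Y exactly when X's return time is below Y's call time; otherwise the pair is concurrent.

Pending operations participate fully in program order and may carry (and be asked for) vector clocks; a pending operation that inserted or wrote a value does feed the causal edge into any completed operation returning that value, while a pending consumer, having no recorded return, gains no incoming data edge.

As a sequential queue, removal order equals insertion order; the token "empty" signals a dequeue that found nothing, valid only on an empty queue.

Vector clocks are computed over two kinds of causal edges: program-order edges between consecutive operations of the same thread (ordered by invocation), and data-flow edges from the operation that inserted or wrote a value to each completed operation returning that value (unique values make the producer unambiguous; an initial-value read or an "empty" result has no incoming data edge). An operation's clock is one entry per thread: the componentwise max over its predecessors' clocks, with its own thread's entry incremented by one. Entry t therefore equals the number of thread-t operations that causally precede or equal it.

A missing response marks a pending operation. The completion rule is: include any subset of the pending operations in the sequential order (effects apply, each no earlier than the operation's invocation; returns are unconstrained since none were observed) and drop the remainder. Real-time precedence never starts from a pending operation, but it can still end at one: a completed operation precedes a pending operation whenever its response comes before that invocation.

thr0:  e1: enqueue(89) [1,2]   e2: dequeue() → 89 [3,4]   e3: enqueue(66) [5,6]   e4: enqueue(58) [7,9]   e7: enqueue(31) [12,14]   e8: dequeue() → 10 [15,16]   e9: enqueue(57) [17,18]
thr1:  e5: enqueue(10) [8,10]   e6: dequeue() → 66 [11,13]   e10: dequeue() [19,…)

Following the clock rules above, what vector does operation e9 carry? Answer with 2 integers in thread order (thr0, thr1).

(7, 1)

e5, invoked 8, has no incoming edges; only thr1's bump applies → (0, 1)
e1, invoked 1, has no incoming edges; only thr0's bump applies → (1, 0)
VC(e2, invoked at 3): max of VC(e1)=(1, 0), then +1 on thread thr0 → (2, 0)
VC(e3, invoked at 5): max of VC(e2)=(2, 0), then +1 on thread thr0 → (3, 0)
VC(e4, invoked at 7): max of VC(e3)=(3, 0), then +1 on thread thr0 → (4, 0)
VC(e6, invoked at 11): max of VC(e3)=(3, 0), VC(e5)=(0, 1), then +1 on thread thr1 → (3, 2)
VC(e7, invoked at 12): max of VC(e4)=(4, 0), then +1 on thread thr0 → (5, 0)
VC(e10, invoked at 19): max of VC(e6)=(3, 2), then +1 on thread thr1 → (3, 3)
VC(e8, invoked at 15): max of VC(e5)=(0, 1), VC(e7)=(5, 0), then +1 on thread thr0 → (6, 1)
VC(e9, invoked at 17): max of VC(e8)=(6, 1), then +1 on thread thr0 → (7, 1)
target: VC(e9) = (7, 1)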